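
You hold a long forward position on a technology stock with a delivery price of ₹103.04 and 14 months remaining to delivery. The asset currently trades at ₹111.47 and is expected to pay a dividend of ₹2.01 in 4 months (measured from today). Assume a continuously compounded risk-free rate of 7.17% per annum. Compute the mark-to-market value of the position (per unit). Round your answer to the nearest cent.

₹14.74

PV(remaining dividends) I = 2.01·e^(−0.0717·4/12) = 1.9625
Current forward F = (S − I)·e^(rT) = (111.47 − 1.9625)·e^(0.0717·14/12) = 109.5075 × 1.087248 = 119.0618
Value (long) = (F − K)·e^(−rT) = (119.0618 − 103.04) × 0.919753 = 14.7361
Value = ₹14.74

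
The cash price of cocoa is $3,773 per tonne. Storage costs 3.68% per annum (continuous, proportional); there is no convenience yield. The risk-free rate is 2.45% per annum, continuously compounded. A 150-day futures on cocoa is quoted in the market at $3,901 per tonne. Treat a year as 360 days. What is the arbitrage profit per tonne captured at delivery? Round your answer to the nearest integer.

Fair futures: F* = S·e^(carry·T), with carry = (r + u) = 0.0245 + 0.0368 = 0.0613
F* = 3773 · e^(0.0613 × 150/360) = 3773 · e^0.025542 = 3773 × 1.025871 = $3870.6113
Market $3901 > fair $3870.6113: forward overpriced → cash-and-carry (buy spot, short the forward).
At maturity, profit = |F_mkt − F*| = |3901 − 3870.6113| = $30 per tonne

$30 per tonne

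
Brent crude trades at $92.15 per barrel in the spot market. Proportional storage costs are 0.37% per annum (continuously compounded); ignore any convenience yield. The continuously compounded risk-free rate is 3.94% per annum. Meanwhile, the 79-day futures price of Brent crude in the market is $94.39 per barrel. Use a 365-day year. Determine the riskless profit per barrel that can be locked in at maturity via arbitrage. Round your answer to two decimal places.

$1.38 per barrel

Fair futures: F* = S·e^(carry·T), with carry = (r + u) = 0.0394 + 0.0037 = 0.0431
F* = 92.15 · e^(0.0431 × 79/365) = 92.15 · e^0.009328 = 92.15 × 1.009372 = $93.0136
Market $94.39 > fair $93.0136: forward overpriced → cash-and-carry (buy spot, short the forward).
At maturity, profit = |F_mkt − F*| = |94.39 − 93.0136| = $1.38 per barrel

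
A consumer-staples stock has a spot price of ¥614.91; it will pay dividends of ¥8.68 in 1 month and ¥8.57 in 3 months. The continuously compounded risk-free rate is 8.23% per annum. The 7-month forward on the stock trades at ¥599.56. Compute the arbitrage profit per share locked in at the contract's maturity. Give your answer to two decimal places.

¥27.74 per share

PV(dividends) I = 8.68·e^(−0.0823·1/12) + 8.57·e^(−0.0823·3/12) = 17.0161
Fair forward F* = (S − I)·e^(rT) = (614.91 − 17.0161)·e^0.048008 = 597.8939 × 1.049179 = 627.2977
Market ¥599.56 < fair 627.2977: forward underpriced → reverse cash-and-carry (short the stock, invest proceeds at r, pay the dividends, go long the forward).
Profit at T = |F_mkt − F*| = |599.56 − 627.2977| = ¥27.74 per share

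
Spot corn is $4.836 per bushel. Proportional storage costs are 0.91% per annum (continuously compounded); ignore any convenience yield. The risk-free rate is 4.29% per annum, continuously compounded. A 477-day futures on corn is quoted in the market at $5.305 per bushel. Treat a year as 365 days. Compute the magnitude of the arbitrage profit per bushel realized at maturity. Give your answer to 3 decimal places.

$0.129 per bushel

Fair futures: F* = S·e^(carry·T), with carry = (r + u) = 0.0429 + 0.0091 = 0.0520
F* = 4.836 · e^(0.0520 × 477/365) = 4.836 · e^0.067956 = 4.836 × 1.070318 = $5.1761
Market $5.305 > fair $5.1761: forward overpriced → cash-and-carry (buy spot, short the forward).
At maturity, profit = |F_mkt − F*| = |5.305 − 5.1761| = $0.129 per bushel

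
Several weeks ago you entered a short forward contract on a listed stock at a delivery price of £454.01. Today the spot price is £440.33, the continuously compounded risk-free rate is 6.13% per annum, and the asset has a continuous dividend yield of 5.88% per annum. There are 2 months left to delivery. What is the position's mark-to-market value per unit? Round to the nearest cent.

£13.36

Current fair forward for the remaining 2 months: F = S·e^((r − q)·T), (r − q) = 0.0613 − 0.0588 = 0.0025
F = 440.33 · e^(0.0025 × 2/12) = 440.33 × 1.000417 = 440.5136
Value of long forward = (F − K)·e^(−rT) = (440.5136 − 454.01) · e^(−0.0613·2/12)
= -13.4964 × 0.989835 = -13.36
Short position value = −(long value) = £13.36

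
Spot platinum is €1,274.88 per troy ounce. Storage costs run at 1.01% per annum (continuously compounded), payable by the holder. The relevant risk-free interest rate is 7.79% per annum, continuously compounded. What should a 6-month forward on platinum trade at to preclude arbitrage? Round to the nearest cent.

Net carry = r + u − y = 0.0779 + 0.0101 − 0.0000 = 0.0880
F = S·e^((r+u−y)T) = 1274.88 · e^(0.0880 × 6/12) = 1274.88 · e^0.04400000
= 1274.88 × 1.04498235 = €1,332.23 per troy ounce

€1,332.23 per troy ounce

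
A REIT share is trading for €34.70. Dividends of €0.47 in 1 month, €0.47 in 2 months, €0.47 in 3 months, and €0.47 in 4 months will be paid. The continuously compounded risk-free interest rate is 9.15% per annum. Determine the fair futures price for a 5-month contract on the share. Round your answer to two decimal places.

€34.13

PV(dividends) I = 0.47·e^(−0.0915·1/12) + 0.47·e^(−0.0915·2/12) + 0.47·e^(−0.0915·3/12) + 0.47·e^(−0.0915·4/12)
I = 0.4664 + 0.4629 + 0.4594 + 0.4559 = 1.8446
F = (S − I)·e^(rT) = (34.70 − 1.8446) · e^(0.0915·5/12)
= 32.8554 · e^0.038125 = 32.8554 × 1.038861 = €34.13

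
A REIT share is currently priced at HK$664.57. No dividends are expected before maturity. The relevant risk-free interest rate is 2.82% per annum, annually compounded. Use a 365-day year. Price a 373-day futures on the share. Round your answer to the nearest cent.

F = S · (1+r)^T
= 664.57 × 1.028827
F = HK$683.73

HK$683.73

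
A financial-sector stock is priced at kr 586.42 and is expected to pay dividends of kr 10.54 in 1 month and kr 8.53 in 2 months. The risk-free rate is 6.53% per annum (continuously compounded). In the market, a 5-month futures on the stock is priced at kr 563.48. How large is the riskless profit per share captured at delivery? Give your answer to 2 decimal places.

PV(dividends) I = 10.54·e^(−0.0653·1/12) + 8.53·e^(−0.0653·2/12) = 18.9205
Fair futures F* = (S − I)·e^(rT) = (586.42 − 18.9205)·e^0.027208 = 567.4995 × 1.027582 = 583.1523
Market kr 563.48 < fair 583.1523: forward underpriced → reverse cash-and-carry (short the stock, invest proceeds at r, pay the dividends, go long the forward).
Profit at T = |F_mkt − F*| = |563.48 − 583.1523| = kr 19.67 per share

kr 19.67 per share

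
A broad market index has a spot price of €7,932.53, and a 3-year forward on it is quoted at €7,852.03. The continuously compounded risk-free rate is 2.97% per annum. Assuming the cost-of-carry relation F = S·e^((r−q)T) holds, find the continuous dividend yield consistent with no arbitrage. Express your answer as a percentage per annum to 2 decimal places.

3.31%

From F = S·e^((r−q)T): (r − q) = ln(F/S)/T
ln(7852.03/7932.53) = ln(0.989852) = -0.010200
(r − q) = -0.010200 / (3) = -0.003400
q = r − ln(F/S)/T = 0.0297 + 0.003400 = 0.033100
q = 3.31%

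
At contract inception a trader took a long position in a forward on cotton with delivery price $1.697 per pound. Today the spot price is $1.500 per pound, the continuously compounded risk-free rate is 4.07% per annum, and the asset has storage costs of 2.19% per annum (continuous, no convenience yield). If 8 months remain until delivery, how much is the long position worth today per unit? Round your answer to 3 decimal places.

Current fair forward for the remaining 8 months: F = S·e^((r + u)·T), (r + u) = 0.0407 + 0.0219 = 0.0626
F = 1.500 · e^(0.0626 × 8/12) = 1.500 × 1.042616 = 1.5639
Value of long forward = (F − K)·e^(−rT) = (1.5639 − 1.697) · e^(−0.0407·8/12)
= -0.1331 × 0.973231 = -0.130

-$0.130 per pound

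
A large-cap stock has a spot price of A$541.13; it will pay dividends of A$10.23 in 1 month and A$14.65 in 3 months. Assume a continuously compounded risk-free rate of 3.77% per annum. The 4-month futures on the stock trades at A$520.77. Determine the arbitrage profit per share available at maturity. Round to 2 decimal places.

A$2.18 per share

PV(dividends) I = 10.23·e^(−0.0377·1/12) + 14.65·e^(−0.0377·3/12) = 24.7105
Fair futures F* = (S − I)·e^(rT) = (541.13 − 24.7105)·e^0.012567 = 516.4195 × 1.012646 = 522.9501
Market A$520.77 < fair 522.9501: forward underpriced → reverse cash-and-carry (short the stock, invest proceeds at r, pay the dividends, go long the forward).
Profit at T = |F_mkt − F*| = |520.77 − 522.9501| = A$2.18 per share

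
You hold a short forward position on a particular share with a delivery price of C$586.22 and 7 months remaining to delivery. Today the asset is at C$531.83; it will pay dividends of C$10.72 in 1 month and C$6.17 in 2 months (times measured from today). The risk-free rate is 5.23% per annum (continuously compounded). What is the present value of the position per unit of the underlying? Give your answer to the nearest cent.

C$53.57

PV(remaining dividends) I = 10.72·e^(−0.0523·1/12) + 6.17·e^(−0.0523·2/12) = 16.7898
Current forward F = (S − I)·e^(rT) = (531.83 − 16.7898)·e^(0.0523·7/12) = 515.0402 × 1.030978 = 530.9951
Value (long) = (F − K)·e^(−rT) = (530.9951 − 586.22) × 0.969952 = -53.5655
Short position value = −(long value) = C$53.57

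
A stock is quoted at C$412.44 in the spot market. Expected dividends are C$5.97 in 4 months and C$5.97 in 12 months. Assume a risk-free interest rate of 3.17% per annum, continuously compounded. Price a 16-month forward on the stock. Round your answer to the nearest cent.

C$418.05

PV(dividends) I = 5.97·e^(−0.0317·4/12) + 5.97·e^(−0.0317·12/12)
I = 5.9072 + 5.7837 = 11.6909
F = (S − I)·e^(rT) = (412.44 − 11.6909) · e^(0.0317·16/12)
= 400.7491 · e^0.042267 = 400.7491 × 1.043173 = C$418.05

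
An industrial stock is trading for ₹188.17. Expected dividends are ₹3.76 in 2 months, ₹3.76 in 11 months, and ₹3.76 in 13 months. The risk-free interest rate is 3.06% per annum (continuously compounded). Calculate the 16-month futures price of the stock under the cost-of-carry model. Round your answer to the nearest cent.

PV(dividends) I = 3.76·e^(−0.0306·2/12) + 3.76·e^(−0.0306·11/12) + 3.76·e^(−0.0306·13/12)
I = 3.7409 + 3.6560 + 3.6374 = 11.0343
F = (S − I)·e^(rT) = (188.17 − 11.0343) · e^(0.0306·16/12)
= 177.1357 · e^0.040800 = 177.1357 × 1.041644 = ₹184.51

₹184.51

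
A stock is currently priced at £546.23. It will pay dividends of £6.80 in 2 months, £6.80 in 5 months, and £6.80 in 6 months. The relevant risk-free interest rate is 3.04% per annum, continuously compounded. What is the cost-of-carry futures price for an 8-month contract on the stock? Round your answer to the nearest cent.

PV(dividends) I = 6.80·e^(−0.0304·2/12) + 6.80·e^(−0.0304·5/12) + 6.80·e^(−0.0304·6/12)
I = 6.7656 + 6.7144 + 6.6974 = 20.1774
F = (S − I)·e^(rT) = (546.23 − 20.1774) · e^(0.0304·8/12)
= 526.0526 · e^0.020267 = 526.0526 × 1.020474 = £536.82

£536.82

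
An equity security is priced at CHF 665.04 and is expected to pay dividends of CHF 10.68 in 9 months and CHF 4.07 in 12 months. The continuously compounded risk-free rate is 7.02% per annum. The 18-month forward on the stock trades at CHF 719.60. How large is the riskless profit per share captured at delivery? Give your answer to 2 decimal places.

CHF 3.82 per share

PV(dividends) I = 10.68·e^(−0.0702·9/12) + 4.07·e^(−0.0702·12/12) = 13.9263
Fair forward F* = (S − I)·e^(rT) = (665.04 − 13.9263)·e^0.105300 = 651.1137 × 1.111044 = 723.4160
Market CHF 719.60 < fair 723.4160: forward underpriced → reverse cash-and-carry (short the stock, invest proceeds at r, pay the dividends, go long the forward).
Profit at T = |F_mkt − F*| = |719.60 − 723.4160| = CHF 3.82 per share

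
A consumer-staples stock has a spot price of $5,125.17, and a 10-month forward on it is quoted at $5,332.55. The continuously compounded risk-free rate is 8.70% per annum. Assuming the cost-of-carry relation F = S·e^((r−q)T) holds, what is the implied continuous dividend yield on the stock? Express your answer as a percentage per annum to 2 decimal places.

3.94%

From F = S·e^((r−q)T): (r − q) = ln(F/S)/T
ln(5332.55/5125.17) = ln(1.040463) = 0.039666
(r − q) = 0.039666 / (10/12) = 0.047599
q = r − ln(F/S)/T = 0.0870 − 0.047599 = 0.039401
q = 3.94%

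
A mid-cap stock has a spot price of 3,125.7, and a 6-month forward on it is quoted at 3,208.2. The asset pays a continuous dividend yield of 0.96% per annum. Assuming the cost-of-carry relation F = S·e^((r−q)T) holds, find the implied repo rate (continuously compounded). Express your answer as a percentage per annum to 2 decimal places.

6.17%

From F = S·e^((r−q)T): (r − q) = ln(F/S)/T
ln(3208.2/3125.7) = ln(1.026394) = 0.026052
(r − q) = 0.026052 / (6/12) = 0.052104
r = ln(F/S)/T + q = 0.052104 + 0.0096 = 0.061704
r = 6.17%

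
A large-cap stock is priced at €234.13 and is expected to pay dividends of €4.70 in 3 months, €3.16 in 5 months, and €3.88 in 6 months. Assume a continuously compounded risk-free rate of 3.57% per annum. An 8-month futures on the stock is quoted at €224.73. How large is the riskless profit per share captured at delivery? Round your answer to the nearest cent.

€3.18 per share

PV(dividends) I = 4.70·e^(−0.0357·3/12) + 3.16·e^(−0.0357·5/12) + 3.88·e^(−0.0357·6/12) = 11.5829
Fair futures F* = (S − I)·e^(rT) = (234.13 − 11.5829)·e^0.023800 = 222.5471 × 1.024085 = 227.9071
Market €224.73 < fair 227.9071: forward underpriced → reverse cash-and-carry (short the stock, invest proceeds at r, pay the dividends, go long the forward).
Profit at T = |F_mkt − F*| = |224.73 − 227.9071| = €3.18 per share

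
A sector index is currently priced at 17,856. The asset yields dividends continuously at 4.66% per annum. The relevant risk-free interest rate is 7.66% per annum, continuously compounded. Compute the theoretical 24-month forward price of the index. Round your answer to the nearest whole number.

F = S·e^((r − q)T) = 17856 · e^((0.0766 − 0.0466) × 24/12)
= 17856 · e^0.060000 = 17856 × 1.061837
F = 18,960

18,960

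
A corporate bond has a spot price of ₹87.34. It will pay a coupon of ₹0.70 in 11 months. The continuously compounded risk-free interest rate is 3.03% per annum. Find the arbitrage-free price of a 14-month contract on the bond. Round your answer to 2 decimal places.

PV(coupons) I = 0.70·e^(−0.0303·11/12)
I = 0.6808
F = (S − I)·e^(rT) = (87.34 − 0.6808) · e^(0.0303·14/12)
= 86.6592 · e^0.035350 = 86.6592 × 1.035982 = ₹89.78

₹89.78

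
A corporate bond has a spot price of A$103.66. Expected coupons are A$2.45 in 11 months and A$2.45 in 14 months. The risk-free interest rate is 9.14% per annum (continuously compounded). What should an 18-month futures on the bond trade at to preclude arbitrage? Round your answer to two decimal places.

A$113.78

PV(coupons) I = 2.45·e^(−0.0914·11/12) + 2.45·e^(−0.0914·14/12)
I = 2.2531 + 2.2022 = 4.4553
F = (S − I)·e^(rT) = (103.66 − 4.4553) · e^(0.0914·18/12)
= 99.2047 · e^0.137100 = 99.2047 × 1.146943 = A$113.78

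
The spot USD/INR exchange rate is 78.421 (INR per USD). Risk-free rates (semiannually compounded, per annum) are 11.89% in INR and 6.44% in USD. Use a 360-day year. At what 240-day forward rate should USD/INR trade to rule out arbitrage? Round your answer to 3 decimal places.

81.193

By covered interest parity, F = S · (1+r_INR/2)^(2T) / (1+r_USD/2)^(2T)
= 78.421 × 1.080042 / 1.043162 = 78.421 × 1.035354
F = 81.193 INR per USD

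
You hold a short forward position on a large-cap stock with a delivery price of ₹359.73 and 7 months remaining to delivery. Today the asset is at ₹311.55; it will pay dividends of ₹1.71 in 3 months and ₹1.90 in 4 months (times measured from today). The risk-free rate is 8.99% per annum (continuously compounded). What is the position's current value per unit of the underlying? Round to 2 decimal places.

₹33.32

PV(remaining dividends) I = 1.71·e^(−0.0899·3/12) + 1.90·e^(−0.0899·4/12) = 3.5159
Current forward F = (S − I)·e^(rT) = (311.55 − 3.5159)·e^(0.0899·7/12) = 308.0341 × 1.053841 = 324.6190
Value (long) = (F − K)·e^(−rT) = (324.6190 − 359.73) × 0.948910 = -33.3172
Short position value = −(long value) = ₹33.32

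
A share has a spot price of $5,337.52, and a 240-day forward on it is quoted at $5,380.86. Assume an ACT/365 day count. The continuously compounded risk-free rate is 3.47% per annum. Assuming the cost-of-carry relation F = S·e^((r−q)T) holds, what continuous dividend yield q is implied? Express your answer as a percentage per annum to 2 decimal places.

2.24%

From F = S·e^((r−q)T): (r − q) = ln(F/S)/T
ln(5380.86/5337.52) = ln(1.008120) = 0.008087
(r − q) = 0.008087 / (240/365) = 0.012299
q = r − ln(F/S)/T = 0.0347 − 0.012299 = 0.022401
q = 2.24%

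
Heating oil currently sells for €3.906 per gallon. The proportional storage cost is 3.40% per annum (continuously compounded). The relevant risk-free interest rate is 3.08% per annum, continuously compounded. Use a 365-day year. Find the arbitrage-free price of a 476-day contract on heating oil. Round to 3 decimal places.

Net carry = r + u − y = 0.0308 + 0.0340 − 0.0000 = 0.0648
F = S·e^((r+u−y)T) = 3.906 · e^(0.0648 × 476/365) = 3.906 · e^0.084506
= 3.906 × 1.088179 = €4.250 per gallon

€4.250 per gallon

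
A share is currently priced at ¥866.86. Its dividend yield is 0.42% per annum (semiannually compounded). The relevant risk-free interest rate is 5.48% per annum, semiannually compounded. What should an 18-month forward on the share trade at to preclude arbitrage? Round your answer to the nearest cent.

F = S · (1+r/2)^(2T) / (1+q/2)^(2T)
= 866.86 × 1.084473 / 1.006313 = 866.86 × 1.077670
F = ¥934.19

¥934.19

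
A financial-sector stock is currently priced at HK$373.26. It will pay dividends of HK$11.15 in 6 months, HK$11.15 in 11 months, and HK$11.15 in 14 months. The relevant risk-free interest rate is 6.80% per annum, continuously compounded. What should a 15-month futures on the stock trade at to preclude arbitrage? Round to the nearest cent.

HK$372.02

PV(dividends) I = 11.15·e^(−0.0680·6/12) + 11.15·e^(−0.0680·11/12) + 11.15·e^(−0.0680·14/12)
I = 10.7773 + 10.4762 + 10.2996 = 31.5531
F = (S − I)·e^(rT) = (373.26 − 31.5531) · e^(0.0680·15/12)
= 341.7069 · e^0.085000 = 341.7069 × 1.088717 = HK$372.02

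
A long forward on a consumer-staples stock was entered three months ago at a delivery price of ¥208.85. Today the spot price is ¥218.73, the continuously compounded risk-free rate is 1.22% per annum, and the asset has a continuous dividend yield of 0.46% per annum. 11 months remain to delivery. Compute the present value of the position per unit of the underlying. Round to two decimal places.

¥11.28

Current fair forward for the remaining 11 months: F = S·e^((r − q)·T), (r − q) = 0.0122 − 0.0046 = 0.0076
F = 218.73 · e^(0.0076 × 11/12) = 218.73 × 1.006991 = 220.2591
Value of long forward = (F − K)·e^(−rT) = (220.2591 − 208.85) · e^(−0.0122·11/12)
= 11.4091 × 0.988879 = 11.28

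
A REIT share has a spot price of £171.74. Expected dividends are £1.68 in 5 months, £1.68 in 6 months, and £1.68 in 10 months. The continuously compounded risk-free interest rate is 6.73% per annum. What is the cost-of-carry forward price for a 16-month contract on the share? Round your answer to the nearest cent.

PV(dividends) I = 1.68·e^(−0.0673·5/12) + 1.68·e^(−0.0673·6/12) + 1.68·e^(−0.0673·10/12)
I = 1.6335 + 1.6244 + 1.5884 = 4.8463
F = (S − I)·e^(rT) = (171.74 − 4.8463) · e^(0.0673·16/12)
= 166.8937 · e^0.089733 = 166.8937 × 1.093882 = £182.56

£182.56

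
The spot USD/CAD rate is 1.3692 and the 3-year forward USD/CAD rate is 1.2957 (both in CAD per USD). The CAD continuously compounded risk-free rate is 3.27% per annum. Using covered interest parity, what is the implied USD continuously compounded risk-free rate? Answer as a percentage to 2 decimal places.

F = S·e^((r_CAD − r_USD)T) ⇒ r_USD = r_CAD − ln(F/S)/T
ln(1.2957/1.3692) = -0.055176; /(3) = -0.018392
r_USD = 0.0327 + 0.018392 = 0.051092
r_USD = 5.11%

5.11%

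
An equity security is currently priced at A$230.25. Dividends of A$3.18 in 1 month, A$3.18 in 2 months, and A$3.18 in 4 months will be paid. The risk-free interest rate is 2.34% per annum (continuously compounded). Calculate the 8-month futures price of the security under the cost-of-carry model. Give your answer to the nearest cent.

A$224.22

PV(dividends) I = 3.18·e^(−0.0234·1/12) + 3.18·e^(−0.0234·2/12) + 3.18·e^(−0.0234·4/12)
I = 3.1738 + 3.1676 + 3.1553 = 9.4967
F = (S − I)·e^(rT) = (230.25 − 9.4967) · e^(0.0234·8/12)
= 220.7533 · e^0.015600 = 220.7533 × 1.015722 = A$224.22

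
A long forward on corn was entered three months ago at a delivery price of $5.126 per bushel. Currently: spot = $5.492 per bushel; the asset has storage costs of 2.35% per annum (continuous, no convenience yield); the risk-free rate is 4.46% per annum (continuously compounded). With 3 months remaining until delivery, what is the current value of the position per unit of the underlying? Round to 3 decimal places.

$0.455 per bushel

Current fair forward for the remaining 3 months: F = S·e^((r + u)·T), (r + u) = 0.0446 + 0.0235 = 0.0681
F = 5.492 · e^(0.0681 × 3/12) = 5.492 × 1.017171 = 5.5863
Value of long forward = (F − K)·e^(−rT) = (5.5863 − 5.126) · e^(−0.0446·3/12)
= 0.4603 × 0.988912 = 0.455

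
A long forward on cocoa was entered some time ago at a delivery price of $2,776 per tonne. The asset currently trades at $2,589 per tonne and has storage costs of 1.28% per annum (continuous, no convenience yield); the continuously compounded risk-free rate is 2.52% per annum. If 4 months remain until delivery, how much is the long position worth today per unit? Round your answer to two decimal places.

-$152.71 per tonne

Current fair forward for the remaining 4 months: F = S·e^((r + u)·T), (r + u) = 0.0252 + 0.0128 = 0.0380
F = 2589 · e^(0.0380 × 4/12) = 2589 × 1.01274723 = 2622.0026
Value of long forward = (F − K)·e^(−rT) = (2622.0026 − 2776) · e^(−0.0252·4/12)
= -153.9974 × 0.99163518 = -152.71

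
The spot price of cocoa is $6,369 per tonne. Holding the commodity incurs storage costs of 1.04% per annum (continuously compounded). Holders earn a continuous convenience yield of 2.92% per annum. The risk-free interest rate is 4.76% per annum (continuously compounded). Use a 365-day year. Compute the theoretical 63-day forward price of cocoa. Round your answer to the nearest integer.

$6,401 per tonne

Net carry = r + u − y = 0.0476 + 0.0104 − 0.0292 = 0.0288
F = S·e^((r+u−y)T) = 6369 · e^(0.0288 × 63/365) = 6369 · e^0.004971
= 6369 × 1.004983 = $6,401 per tonne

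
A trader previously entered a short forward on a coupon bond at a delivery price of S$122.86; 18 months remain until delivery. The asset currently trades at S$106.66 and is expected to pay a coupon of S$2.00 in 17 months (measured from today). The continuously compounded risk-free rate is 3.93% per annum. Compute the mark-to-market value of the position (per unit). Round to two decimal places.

S$11.06

PV(remaining coupons) I = 2.00·e^(−0.0393·17/12) = 1.8917
Current forward F = (S − I)·e^(rT) = (106.66 − 1.8917)·e^(0.0393·18/12) = 104.7683 × 1.060722 = 111.1300
Value (long) = (F − K)·e^(−rT) = (111.1300 − 122.86) × 0.942754 = -11.0585
Short position value = −(long value) = S$11.06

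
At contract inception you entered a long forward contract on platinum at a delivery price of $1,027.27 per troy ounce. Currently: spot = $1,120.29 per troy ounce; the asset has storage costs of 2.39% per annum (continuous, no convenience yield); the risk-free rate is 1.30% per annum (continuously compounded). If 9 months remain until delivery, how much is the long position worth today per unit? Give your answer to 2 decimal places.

$123.25 per troy ounce

Current fair forward for the remaining 9 months: F = S·e^((r + u)·T), (r + u) = 0.0130 + 0.0239 = 0.0369
F = 1120.29 · e^(0.0369 × 9/12) = 1120.29 × 1.02806151 = 1151.7270
Value of long forward = (F − K)·e^(−rT) = (1151.7270 − 1027.27) · e^(−0.0130·9/12)
= 124.4570 × 0.99029738 = 123.25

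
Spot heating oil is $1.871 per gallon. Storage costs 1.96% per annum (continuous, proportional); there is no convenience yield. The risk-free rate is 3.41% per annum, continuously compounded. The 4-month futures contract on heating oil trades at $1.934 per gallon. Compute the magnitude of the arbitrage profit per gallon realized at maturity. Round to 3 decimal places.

Fair futures: F* = S·e^(carry·T), with carry = (r + u) = 0.0341 + 0.0196 = 0.0537
F* = 1.871 · e^(0.0537 × 4/12) = 1.871 · e^0.017900 = 1.871 × 1.018061 = $1.9048
Market $1.934 > fair $1.9048: forward overpriced → cash-and-carry (buy spot, short the forward).
At maturity, profit = |F_mkt − F*| = |1.934 − 1.9048| = $0.029 per gallon

$0.029 per gallon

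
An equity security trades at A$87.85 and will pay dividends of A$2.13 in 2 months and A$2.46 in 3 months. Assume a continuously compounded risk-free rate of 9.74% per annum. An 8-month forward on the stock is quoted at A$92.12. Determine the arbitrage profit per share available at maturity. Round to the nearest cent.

A$3.17 per share

PV(dividends) I = 2.13·e^(−0.0974·2/12) + 2.46·e^(−0.0974·3/12) = 4.4965
Fair forward F* = (S − I)·e^(rT) = (87.85 − 4.4965)·e^0.064933 = 83.3535 × 1.067088 = 88.9455
Market A$92.12 > fair 88.9455: forward overpriced → cash-and-carry (borrow at r, buy the stock and collect the dividends, short the forward).
Profit at T = |F_mkt − F*| = |92.12 − 88.9455| = A$3.17 per share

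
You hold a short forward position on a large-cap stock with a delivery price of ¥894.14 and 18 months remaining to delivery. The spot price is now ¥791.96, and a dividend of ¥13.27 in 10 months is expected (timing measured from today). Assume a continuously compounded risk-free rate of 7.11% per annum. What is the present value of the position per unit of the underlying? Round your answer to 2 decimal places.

¥24.24

PV(remaining dividends) I = 13.27·e^(−0.0711·10/12) = 12.5066
Current forward F = (S − I)·e^(rT) = (791.96 − 12.5066)·e^(0.0711·18/12) = 779.4534 × 1.112545 = 867.1770
Value (long) = (F − K)·e^(−rT) = (867.1770 − 894.14) × 0.898840 = -24.2354
Short position value = −(long value) = ¥24.24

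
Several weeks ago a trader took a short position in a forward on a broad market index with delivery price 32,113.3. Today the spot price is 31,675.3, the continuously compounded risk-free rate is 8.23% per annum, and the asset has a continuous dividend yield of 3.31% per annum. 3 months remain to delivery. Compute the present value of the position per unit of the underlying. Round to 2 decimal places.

45.05

Current fair forward for the remaining 3 months: F = S·e^((r − q)·T), (r − q) = 0.0823 − 0.0331 = 0.0492
F = 31675.3 · e^(0.0492 × 3/12) = 31675.3 × 1.01237596 = 32067.3122
Value of long forward = (F − K)·e^(−rT) = (32067.3122 − 32113.3) · e^(−0.0823·3/12)
= -45.9878 × 0.97963522 = -45.05
Short position value = −(long value) = 45.05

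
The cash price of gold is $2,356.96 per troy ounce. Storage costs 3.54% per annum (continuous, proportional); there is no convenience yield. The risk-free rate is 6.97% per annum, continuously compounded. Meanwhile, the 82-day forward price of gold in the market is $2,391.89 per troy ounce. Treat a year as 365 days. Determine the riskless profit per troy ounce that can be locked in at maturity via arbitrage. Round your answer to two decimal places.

$21.38 per troy ounce

Fair forward: F* = S·e^(carry·T), with carry = (r + u) = 0.0697 + 0.0354 = 0.1051
F* = 2356.96 · e^(0.1051 × 82/365) = 2356.96 · e^0.02361151 = 2356.96 × 1.02389247 = $2413.2736
Market $2391.89 < fair $2413.2736: forward underpriced → reverse cash-and-carry (short spot, go long the forward).
At maturity, profit = |F_mkt − F*| = |2391.89 − 2413.2736| = $21.38 per troy ounce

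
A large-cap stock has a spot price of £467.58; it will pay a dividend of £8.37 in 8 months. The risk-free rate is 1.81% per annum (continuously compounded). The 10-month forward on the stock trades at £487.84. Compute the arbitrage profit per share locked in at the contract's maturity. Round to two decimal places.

PV(dividends) I = 8.37·e^(−0.0181·8/12) = 8.2696
Fair forward F* = (S − I)·e^(rT) = (467.58 − 8.2696)·e^0.015083 = 459.3104 × 1.015197 = 466.2905
Market £487.84 > fair 466.2905: forward overpriced → cash-and-carry (borrow at r, buy the stock and collect the dividends, short the forward).
Profit at T = |F_mkt − F*| = |487.84 − 466.2905| = £21.55 per share

£21.55 per share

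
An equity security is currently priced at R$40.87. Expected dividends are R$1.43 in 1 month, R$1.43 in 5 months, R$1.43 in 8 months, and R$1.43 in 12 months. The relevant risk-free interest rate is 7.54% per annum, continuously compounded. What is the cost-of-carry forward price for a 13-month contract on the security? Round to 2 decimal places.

PV(dividends) I = 1.43·e^(−0.0754·1/12) + 1.43·e^(−0.0754·5/12) + 1.43·e^(−0.0754·8/12) + 1.43·e^(−0.0754·12/12)
I = 1.4210 + 1.3858 + 1.3599 + 1.3261 = 5.4928
F = (S − I)·e^(rT) = (40.87 − 5.4928) · e^(0.0754·13/12)
= 35.3772 · e^0.081683 = 35.3772 × 1.085112 = R$38.39

R$38.39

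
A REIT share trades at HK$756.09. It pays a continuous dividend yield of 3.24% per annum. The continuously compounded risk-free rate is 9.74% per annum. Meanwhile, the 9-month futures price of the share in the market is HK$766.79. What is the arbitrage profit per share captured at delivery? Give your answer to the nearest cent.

HK$27.07 per share

Fair futures: F* = S·e^(carry·T), with carry = (r − q) = 0.0974 − 0.0324 = 0.0650
F* = 756.09 · e^(0.0650 × 9/12) = 756.09 · e^0.048750 = 756.09 × 1.049958 = HK$793.8627
Market HK$766.79 < fair HK$793.8627: forward underpriced → reverse cash-and-carry (short spot, go long the forward).
At maturity, profit = |F_mkt − F*| = |766.79 − 793.8627| = HK$27.07 per share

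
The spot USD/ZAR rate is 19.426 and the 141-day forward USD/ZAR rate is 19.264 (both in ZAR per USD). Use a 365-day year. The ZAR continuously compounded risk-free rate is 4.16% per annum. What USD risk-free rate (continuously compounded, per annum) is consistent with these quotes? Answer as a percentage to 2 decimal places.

F = S·e^((r_ZAR − r_USD)T) ⇒ r_USD = r_ZAR − ln(F/S)/T
ln(19.264/19.426) = -0.008374; /(141/365) = -0.021677
r_USD = 0.0416 + 0.021677 = 0.063277
r_USD = 6.33%

6.33%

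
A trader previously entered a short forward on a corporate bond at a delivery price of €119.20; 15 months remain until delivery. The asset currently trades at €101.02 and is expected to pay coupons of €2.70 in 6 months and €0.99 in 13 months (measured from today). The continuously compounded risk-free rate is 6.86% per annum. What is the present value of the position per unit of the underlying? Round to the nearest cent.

PV(remaining coupons) I = 2.70·e^(−0.0686·6/12) + 0.99·e^(−0.0686·13/12) = 3.5281
Current forward F = (S − I)·e^(rT) = (101.02 − 3.5281)·e^(0.0686·15/12) = 97.4919 × 1.089534 = 106.2207
Value (long) = (F − K)·e^(−rT) = (106.2207 − 119.20) × 0.917824 = -11.9127
Short position value = −(long value) = €11.91

€11.91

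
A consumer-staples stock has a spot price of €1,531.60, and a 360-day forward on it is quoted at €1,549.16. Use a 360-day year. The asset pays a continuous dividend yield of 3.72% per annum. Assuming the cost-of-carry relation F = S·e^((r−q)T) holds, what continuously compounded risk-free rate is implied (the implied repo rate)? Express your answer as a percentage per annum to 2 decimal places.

4.86%

From F = S·e^((r−q)T): (r − q) = ln(F/S)/T
ln(1549.16/1531.60) = ln(1.011465) = 0.011400
(r − q) = 0.011400 / (360/360) = 0.011400
r = ln(F/S)/T + q = 0.011400 + 0.0372 = 0.048600
r = 4.86%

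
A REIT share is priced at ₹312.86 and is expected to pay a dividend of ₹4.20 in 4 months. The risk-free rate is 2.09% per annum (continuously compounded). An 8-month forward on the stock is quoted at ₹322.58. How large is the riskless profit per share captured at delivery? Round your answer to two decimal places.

₹9.56 per share

PV(dividends) I = 4.20·e^(−0.0209·4/12) = 4.1708
Fair forward F* = (S − I)·e^(rT) = (312.86 − 4.1708)·e^0.013933 = 308.6892 × 1.014031 = 313.0204
Market ₹322.58 > fair 313.0204: forward overpriced → cash-and-carry (borrow at r, buy the stock and collect the dividends, short the forward).
Profit at T = |F_mkt − F*| = |322.58 − 313.0204| = ₹9.56 per share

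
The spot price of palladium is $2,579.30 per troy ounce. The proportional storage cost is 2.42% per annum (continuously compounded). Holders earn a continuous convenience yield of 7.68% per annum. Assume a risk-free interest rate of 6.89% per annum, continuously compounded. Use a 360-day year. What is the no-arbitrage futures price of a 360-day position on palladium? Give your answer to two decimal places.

$2,621.69 per troy ounce

Net carry = r + u − y = 0.0689 + 0.0242 − 0.0768 = 0.0163
F = S·e^((r+u−y)T) = 2579.30 · e^(0.0163 × 360/360) = 2579.30 · e^0.01630000
= 2579.30 × 1.01643357 = $2,621.69 per troy ounce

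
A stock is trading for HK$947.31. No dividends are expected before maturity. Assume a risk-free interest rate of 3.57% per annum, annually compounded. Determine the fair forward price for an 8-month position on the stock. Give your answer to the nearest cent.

F = S · (1+r)^T
= 947.31 × 1.023661
F = HK$969.72

HK$969.72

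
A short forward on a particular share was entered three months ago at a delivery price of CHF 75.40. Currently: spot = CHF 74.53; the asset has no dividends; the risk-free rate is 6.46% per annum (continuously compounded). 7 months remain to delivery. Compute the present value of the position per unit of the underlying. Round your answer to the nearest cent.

-CHF 1.92

Current fair forward for the remaining 7 months: F = S·e^(r·T), r = 0.0646
F = 74.53 · e^(0.0646 × 7/12) = 74.53 × 1.038402 = 77.3921
Value of long forward = (F − K)·e^(−rT) = (77.3921 − 75.40) · e^(−0.0646·7/12)
= 1.9921 × 0.963018 = 1.92
Short position value = −(long value) = -CHF 1.92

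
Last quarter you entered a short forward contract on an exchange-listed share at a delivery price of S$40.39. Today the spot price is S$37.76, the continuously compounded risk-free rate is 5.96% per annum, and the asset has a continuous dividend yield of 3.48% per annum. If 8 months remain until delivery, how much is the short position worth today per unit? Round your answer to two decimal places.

S$1.92

Current fair forward for the remaining 8 months: F = S·e^((r − q)·T), (r − q) = 0.0596 − 0.0348 = 0.0248
F = 37.76 · e^(0.0248 × 8/12) = 37.76 × 1.016671 = 38.3895
Value of long forward = (F − K)·e^(−rT) = (38.3895 − 40.39) · e^(−0.0596·8/12)
= -2.0005 × 0.961046 = -1.92
Short position value = −(long value) = S$1.92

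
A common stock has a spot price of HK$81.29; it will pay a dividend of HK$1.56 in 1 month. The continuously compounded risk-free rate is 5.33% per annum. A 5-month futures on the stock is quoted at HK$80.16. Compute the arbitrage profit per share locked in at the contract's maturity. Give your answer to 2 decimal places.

PV(dividends) I = 1.56·e^(−0.0533·1/12) = 1.5531
Fair futures F* = (S − I)·e^(rT) = (81.29 − 1.5531)·e^0.022208 = 79.7369 × 1.022456 = 81.5275
Market HK$80.16 < fair 81.5275: forward underpriced → reverse cash-and-carry (short the stock, invest proceeds at r, pay the dividends, go long the forward).
Profit at T = |F_mkt − F*| = |80.16 − 81.5275| = HK$1.37 per share

HK$1.37 per share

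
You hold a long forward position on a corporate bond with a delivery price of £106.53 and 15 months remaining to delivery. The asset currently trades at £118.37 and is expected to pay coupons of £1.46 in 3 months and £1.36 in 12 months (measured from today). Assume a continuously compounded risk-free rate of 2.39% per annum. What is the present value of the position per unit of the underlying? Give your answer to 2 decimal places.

£12.20

PV(remaining coupons) I = 1.46·e^(−0.0239·3/12) + 1.36·e^(−0.0239·12/12) = 2.7792
Current forward F = (S − I)·e^(rT) = (118.37 − 2.7792)·e^(0.0239·15/12) = 115.5908 × 1.030326 = 119.0962
Value (long) = (F − K)·e^(−rT) = (119.0962 − 106.53) × 0.970567 = 12.1963
Value = £12.20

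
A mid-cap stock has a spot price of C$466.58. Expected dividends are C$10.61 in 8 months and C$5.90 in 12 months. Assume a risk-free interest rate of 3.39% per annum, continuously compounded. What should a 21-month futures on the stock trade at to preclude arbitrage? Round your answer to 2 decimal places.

PV(dividends) I = 10.61·e^(−0.0339·8/12) + 5.90·e^(−0.0339·12/12)
I = 10.3729 + 5.7033 = 16.0762
F = (S − I)·e^(rT) = (466.58 − 16.0762) · e^(0.0339·21/12)
= 450.5038 · e^0.059325 = 450.5038 × 1.061120 = C$478.04

C$478.04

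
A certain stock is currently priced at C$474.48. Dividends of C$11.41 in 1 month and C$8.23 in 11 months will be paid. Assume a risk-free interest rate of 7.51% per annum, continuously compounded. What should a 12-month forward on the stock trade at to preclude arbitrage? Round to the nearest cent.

PV(dividends) I = 11.41·e^(−0.0751·1/12) + 8.23·e^(−0.0751·11/12)
I = 11.3388 + 7.6825 = 19.0213
F = (S − I)·e^(rT) = (474.48 − 19.0213) · e^(0.0751·12/12)
= 455.4587 · e^0.075100 = 455.4587 × 1.077992 = C$490.98

C$490.98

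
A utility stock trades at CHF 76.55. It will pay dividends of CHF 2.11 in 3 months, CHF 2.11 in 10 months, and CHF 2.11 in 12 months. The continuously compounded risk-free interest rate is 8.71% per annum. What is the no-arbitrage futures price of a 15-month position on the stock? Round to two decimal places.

PV(dividends) I = 2.11·e^(−0.0871·3/12) + 2.11·e^(−0.0871·10/12) + 2.11·e^(−0.0871·12/12)
I = 2.0646 + 1.9623 + 1.9340 = 5.9609
F = (S − I)·e^(rT) = (76.55 − 5.9609) · e^(0.0871·15/12)
= 70.5891 · e^0.108875 = 70.5891 × 1.115023 = CHF 78.71

CHF 78.71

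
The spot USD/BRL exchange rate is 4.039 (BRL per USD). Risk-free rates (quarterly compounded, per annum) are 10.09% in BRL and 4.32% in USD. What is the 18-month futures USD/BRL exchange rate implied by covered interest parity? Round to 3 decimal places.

By covered interest parity, F = S · (1+r_BRL/4)^(4T) / (1+r_USD/4)^(4T)
= 4.039 × 1.161222 / 1.066575 = 4.039 × 1.088739
F = 4.397 BRL per USD

4.397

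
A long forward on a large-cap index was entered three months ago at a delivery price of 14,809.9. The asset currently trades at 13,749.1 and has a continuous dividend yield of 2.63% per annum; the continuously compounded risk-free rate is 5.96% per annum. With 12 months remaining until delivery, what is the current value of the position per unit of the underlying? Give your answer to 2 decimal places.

-560.81

Current fair forward for the remaining 12 months: F = S·e^((r − q)·T), (r − q) = 0.0596 − 0.0263 = 0.0333
F = 13749.1 · e^(0.0333 × 12/12) = 13749.1 × 1.03386065 = 14214.6535
Value of long forward = (F − K)·e^(−rT) = (14214.6535 − 14809.9) · e^(−0.0596·12/12)
= -595.2465 × 0.94214131 = -560.81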